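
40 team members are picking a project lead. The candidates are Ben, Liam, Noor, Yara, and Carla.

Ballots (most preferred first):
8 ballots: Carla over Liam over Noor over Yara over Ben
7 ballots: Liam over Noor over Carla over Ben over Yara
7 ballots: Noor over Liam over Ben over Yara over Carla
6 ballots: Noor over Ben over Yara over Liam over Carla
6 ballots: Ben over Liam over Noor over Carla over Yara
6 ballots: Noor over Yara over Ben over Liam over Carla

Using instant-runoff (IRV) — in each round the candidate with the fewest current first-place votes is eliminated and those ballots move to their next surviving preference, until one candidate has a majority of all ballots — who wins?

Round 1: Ben 6, Liam 7, Noor 19, Yara 0, Carla 8. Yara eliminated.
Round 2: Ben 6, Liam 7, Noor 19, Carla 8. Ben eliminated.
Round 3: Liam 13, Noor 19, Carla 8. Carla eliminated.
Round 4: Liam 21, Noor 19. Liam has a majority (≥21).

Liam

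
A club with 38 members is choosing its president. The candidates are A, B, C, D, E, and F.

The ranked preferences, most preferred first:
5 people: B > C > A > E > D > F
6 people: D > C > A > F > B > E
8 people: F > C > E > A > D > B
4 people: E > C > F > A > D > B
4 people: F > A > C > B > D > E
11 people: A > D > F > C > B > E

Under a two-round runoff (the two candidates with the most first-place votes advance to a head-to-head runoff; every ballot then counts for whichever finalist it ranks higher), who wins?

Round 1 first-place votes: A 11, B 5, C 0, D 6, E 4, F 12. F and A advance.
Runoff: F is ranked above A on 16 ballots, A above F on 22.

A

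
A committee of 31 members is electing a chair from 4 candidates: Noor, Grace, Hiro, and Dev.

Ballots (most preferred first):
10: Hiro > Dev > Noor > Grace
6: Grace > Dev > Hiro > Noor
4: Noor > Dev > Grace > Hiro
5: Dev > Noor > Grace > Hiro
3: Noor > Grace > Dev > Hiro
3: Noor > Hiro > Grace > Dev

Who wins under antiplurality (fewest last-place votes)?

Dev

Last-place votes: Noor 6, Grace 10, Hiro 12, Dev 3.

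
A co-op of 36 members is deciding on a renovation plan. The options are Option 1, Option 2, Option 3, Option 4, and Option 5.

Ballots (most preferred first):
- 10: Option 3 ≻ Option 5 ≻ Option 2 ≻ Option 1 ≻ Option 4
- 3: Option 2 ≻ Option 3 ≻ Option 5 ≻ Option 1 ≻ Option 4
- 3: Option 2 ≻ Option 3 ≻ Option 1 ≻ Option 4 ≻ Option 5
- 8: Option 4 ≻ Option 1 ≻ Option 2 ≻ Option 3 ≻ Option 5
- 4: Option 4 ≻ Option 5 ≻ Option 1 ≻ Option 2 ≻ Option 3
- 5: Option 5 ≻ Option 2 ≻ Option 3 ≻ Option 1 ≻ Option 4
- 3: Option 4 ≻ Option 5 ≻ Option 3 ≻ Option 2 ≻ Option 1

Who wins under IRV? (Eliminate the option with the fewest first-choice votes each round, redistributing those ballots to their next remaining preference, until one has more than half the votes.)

Option 2

Round 1: Option 1 0, Option 2 6, Option 3 10, Option 4 15, Option 5 5. Option 1 eliminated.
Round 2: Option 2 6, Option 3 10, Option 4 15, Option 5 5. Option 5 eliminated.
Round 3: Option 2 11, Option 3 10, Option 4 15. Option 3 eliminated.
Round 4: Option 2 21, Option 4 15. Option 2 has a majority (≥19).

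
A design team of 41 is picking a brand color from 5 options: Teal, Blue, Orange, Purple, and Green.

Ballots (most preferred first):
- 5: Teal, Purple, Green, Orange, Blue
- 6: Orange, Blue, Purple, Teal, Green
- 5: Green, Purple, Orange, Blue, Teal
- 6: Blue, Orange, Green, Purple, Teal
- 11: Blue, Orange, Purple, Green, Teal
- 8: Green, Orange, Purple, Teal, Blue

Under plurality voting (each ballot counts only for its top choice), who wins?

Blue

First-place votes: Teal 5, Blue 17, Orange 6, Purple 0, Green 13.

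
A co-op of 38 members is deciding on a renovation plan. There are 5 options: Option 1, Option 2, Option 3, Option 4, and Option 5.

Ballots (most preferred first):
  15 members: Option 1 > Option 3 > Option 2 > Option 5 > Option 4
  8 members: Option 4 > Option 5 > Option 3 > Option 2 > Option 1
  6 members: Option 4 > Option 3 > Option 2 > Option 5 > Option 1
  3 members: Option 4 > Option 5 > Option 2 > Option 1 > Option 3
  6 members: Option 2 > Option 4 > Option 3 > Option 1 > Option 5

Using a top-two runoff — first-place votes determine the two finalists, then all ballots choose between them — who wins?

Round 1 first-place votes: Option 1 15, Option 2 6, Option 3 0, Option 4 17, Option 5 0. Option 4 and Option 1 advance.
Runoff: Option 4 is ranked above Option 1 on 23 ballots, Option 1 above Option 4 on 15.

Option 4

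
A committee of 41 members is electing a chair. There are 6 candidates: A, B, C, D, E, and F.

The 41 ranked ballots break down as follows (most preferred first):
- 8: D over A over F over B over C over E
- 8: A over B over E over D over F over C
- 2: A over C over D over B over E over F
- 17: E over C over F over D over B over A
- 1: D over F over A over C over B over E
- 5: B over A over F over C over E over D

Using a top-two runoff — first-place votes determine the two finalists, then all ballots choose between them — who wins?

A

Round 1 first-place votes: A 10, B 5, C 0, D 9, E 17, F 0. E and A advance.
Runoff: E is ranked above A on 17 ballots, A above E on 24.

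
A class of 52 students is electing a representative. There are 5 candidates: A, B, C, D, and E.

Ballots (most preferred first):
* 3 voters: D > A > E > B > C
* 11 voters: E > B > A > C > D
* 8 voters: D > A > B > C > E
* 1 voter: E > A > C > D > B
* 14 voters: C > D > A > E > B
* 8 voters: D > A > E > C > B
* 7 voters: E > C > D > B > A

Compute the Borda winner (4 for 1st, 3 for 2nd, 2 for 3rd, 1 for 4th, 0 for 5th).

A: 3×3 + 11×2 + 8×3 + 1×3 + 14×2 + 8×3 + 7×0 = 110
B: 3×1 + 11×3 + 8×2 + 1×0 + 14×0 + 8×0 + 7×1 = 59
C: 3×0 + 11×1 + 8×1 + 1×2 + 14×4 + 8×1 + 7×3 = 106
D: 3×4 + 11×0 + 8×4 + 1×1 + 14×3 + 8×4 + 7×2 = 133
E: 3×2 + 11×4 + 8×0 + 1×4 + 14×1 + 8×2 + 7×4 = 112

D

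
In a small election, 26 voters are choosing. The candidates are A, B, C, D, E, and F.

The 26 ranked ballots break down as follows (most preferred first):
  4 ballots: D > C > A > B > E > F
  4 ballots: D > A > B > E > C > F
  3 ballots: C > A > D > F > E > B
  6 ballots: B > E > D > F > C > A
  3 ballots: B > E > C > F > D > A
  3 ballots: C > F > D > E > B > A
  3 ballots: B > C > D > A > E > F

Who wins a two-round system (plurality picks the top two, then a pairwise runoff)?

D

Round 1 first-place votes: A 0, B 12, C 6, D 8, E 0, F 0. B and D advance.
Runoff: B is ranked above D on 12 ballots, D above B on 14.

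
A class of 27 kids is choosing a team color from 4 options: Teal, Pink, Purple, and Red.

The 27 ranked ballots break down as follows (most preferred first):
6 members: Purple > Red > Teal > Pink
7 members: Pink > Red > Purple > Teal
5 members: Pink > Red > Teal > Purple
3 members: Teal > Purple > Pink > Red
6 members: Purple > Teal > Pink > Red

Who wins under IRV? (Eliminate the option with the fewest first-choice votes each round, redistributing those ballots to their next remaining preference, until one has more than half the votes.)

Purple

Round 1: Teal 3, Pink 12, Purple 12, Red 0. Red eliminated.
Round 2: Teal 3, Pink 12, Purple 12. Teal eliminated.
Round 3: Pink 12, Purple 15. Purple has a majority (≥14).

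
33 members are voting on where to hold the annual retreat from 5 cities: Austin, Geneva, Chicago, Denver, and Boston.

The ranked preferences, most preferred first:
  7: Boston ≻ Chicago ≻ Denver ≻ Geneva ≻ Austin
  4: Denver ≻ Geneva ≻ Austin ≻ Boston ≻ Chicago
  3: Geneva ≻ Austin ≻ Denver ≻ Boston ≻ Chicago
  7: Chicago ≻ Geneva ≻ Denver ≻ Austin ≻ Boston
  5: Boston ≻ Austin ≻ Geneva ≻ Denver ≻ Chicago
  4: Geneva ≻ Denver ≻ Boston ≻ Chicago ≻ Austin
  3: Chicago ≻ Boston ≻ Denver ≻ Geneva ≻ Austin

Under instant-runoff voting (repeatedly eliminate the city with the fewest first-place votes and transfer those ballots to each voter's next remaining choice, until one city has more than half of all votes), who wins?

Geneva

Round 1: Austin 0, Geneva 7, Chicago 10, Denver 4, Boston 12. Austin eliminated.
Round 2: Geneva 7, Chicago 10, Denver 4, Boston 12. Denver eliminated.
Round 3: Geneva 11, Chicago 10, Boston 12. Chicago eliminated.
Round 4: Geneva 18, Boston 15. Geneva has a majority (≥17).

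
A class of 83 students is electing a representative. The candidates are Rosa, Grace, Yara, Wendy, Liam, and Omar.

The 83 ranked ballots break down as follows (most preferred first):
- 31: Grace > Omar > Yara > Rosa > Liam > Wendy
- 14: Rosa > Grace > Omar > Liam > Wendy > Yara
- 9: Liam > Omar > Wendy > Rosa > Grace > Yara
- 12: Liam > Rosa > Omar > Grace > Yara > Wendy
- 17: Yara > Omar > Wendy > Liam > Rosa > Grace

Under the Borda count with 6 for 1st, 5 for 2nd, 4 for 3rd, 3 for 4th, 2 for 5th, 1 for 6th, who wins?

Omar

Rosa: 31×3 + 14×6 + 9×3 + 12×5 + 17×2 = 298
Grace: 31×6 + 14×5 + 9×2 + 12×3 + 17×1 = 327
Yara: 31×4 + 14×1 + 9×1 + 12×2 + 17×6 = 273
Wendy: 31×1 + 14×2 + 9×4 + 12×1 + 17×4 = 175
Liam: 31×2 + 14×3 + 9×6 + 12×6 + 17×3 = 281
Omar: 31×5 + 14×4 + 9×5 + 12×4 + 17×5 = 389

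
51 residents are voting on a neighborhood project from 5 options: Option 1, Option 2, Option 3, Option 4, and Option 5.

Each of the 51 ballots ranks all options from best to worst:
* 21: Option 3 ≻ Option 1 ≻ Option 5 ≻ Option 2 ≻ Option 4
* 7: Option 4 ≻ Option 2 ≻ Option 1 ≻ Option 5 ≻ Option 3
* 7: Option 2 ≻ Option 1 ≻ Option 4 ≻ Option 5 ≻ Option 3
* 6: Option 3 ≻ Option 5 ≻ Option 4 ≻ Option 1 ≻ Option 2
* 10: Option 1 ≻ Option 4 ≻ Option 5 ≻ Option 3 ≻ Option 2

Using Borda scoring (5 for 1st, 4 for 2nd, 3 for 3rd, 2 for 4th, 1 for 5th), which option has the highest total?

Option 1: 21×4 + 7×3 + 7×4 + 6×2 + 10×5 = 195
Option 2: 21×2 + 7×4 + 7×5 + 6×1 + 10×1 = 121
Option 3: 21×5 + 7×1 + 7×1 + 6×5 + 10×2 = 169
Option 4: 21×1 + 7×5 + 7×3 + 6×3 + 10×4 = 135
Option 5: 21×3 + 7×2 + 7×2 + 6×4 + 10×3 = 145

Option 1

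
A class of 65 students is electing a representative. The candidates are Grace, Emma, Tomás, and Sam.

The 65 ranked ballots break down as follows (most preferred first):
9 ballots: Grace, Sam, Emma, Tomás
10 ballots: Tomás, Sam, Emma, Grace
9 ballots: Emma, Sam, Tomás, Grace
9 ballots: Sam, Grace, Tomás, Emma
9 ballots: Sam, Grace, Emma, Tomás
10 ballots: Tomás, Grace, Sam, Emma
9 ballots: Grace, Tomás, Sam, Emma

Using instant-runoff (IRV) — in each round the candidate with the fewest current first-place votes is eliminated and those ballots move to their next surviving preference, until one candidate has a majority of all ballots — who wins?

Sam

Round 1: Grace 18, Emma 9, Tomás 20, Sam 18. Emma eliminated.
Round 2: Grace 18, Tomás 20, Sam 27. Grace eliminated.
Round 3: Tomás 29, Sam 36. Sam has a majority (≥33).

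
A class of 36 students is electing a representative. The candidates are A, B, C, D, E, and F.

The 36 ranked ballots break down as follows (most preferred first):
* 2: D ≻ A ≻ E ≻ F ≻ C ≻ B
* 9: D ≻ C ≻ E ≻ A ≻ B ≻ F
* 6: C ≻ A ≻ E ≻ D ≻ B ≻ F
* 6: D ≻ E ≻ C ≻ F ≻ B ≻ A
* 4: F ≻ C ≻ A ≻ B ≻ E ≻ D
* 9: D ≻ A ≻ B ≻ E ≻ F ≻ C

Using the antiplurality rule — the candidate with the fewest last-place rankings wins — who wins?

Last-place votes: A 6, B 2, C 9, D 4, E 0, F 15.

E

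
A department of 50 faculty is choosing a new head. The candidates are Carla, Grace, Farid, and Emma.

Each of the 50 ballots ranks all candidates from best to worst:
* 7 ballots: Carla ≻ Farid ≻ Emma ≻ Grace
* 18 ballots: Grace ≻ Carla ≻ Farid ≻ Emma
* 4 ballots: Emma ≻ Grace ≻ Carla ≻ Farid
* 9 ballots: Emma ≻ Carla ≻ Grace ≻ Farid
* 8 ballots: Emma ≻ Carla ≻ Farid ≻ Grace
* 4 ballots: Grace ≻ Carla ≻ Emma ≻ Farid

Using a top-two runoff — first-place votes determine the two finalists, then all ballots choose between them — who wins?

Emma

Round 1 first-place votes: Carla 7, Grace 22, Farid 0, Emma 21. Grace and Emma advance.
Runoff: Grace is ranked above Emma on 22 ballots, Emma above Grace on 28.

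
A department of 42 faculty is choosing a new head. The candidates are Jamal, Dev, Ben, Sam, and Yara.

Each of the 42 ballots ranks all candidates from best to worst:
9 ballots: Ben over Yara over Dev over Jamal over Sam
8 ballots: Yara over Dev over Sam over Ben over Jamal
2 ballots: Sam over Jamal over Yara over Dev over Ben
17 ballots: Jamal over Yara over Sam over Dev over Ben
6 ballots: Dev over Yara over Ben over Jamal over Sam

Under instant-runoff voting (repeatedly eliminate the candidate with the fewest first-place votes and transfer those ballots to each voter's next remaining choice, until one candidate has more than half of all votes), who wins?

Yara

Round 1: Jamal 17, Dev 6, Ben 9, Sam 2, Yara 8. Sam eliminated.
Round 2: Jamal 19, Dev 6, Ben 9, Yara 8. Dev eliminated.
Round 3: Jamal 19, Ben 9, Yara 14. Ben eliminated.
Round 4: Jamal 19, Yara 23. Yara has a majority (≥22).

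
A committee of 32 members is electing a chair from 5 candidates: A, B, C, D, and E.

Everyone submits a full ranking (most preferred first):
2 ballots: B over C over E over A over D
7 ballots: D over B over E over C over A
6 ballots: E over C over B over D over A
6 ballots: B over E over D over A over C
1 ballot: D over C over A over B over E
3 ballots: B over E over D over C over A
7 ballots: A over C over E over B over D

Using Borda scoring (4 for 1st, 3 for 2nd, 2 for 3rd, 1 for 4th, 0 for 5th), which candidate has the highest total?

B

A: 2×1 + 7×0 + 6×0 + 6×1 + 1×2 + 3×0 + 7×4 = 38
B: 2×4 + 7×3 + 6×2 + 6×4 + 1×1 + 3×4 + 7×1 = 85
C: 2×3 + 7×1 + 6×3 + 6×0 + 1×3 + 3×1 + 7×3 = 58
D: 2×0 + 7×4 + 6×1 + 6×2 + 1×4 + 3×2 + 7×0 = 56
E: 2×2 + 7×2 + 6×4 + 6×3 + 1×0 + 3×3 + 7×2 = 83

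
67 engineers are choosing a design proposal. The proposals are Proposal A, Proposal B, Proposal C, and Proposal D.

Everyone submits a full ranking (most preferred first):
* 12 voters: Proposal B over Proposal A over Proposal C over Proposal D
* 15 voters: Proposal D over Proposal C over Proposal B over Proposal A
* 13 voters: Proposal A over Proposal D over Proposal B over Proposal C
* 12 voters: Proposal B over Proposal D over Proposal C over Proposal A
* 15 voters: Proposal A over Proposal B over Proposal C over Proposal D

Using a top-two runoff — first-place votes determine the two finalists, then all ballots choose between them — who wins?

Proposal B

Round 1 first-place votes: Proposal A 28, Proposal B 24, Proposal C 0, Proposal D 15. Proposal A and Proposal B advance.
Runoff: Proposal A is ranked above Proposal B on 28 ballots, Proposal B above Proposal A on 39.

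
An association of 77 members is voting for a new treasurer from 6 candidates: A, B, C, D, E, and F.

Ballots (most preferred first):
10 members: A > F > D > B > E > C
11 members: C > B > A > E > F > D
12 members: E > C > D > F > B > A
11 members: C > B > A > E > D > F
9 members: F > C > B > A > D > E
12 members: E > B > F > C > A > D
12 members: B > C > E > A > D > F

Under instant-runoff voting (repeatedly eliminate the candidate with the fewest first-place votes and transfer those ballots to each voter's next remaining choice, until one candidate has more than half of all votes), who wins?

C

Round 1: A 10, B 12, C 22, D 0, E 24, F 9. D eliminated.
Round 2: A 10, B 12, C 22, E 24, F 9. F eliminated.
Round 3: A 10, B 12, C 31, E 24. A eliminated.
Round 4: B 22, C 31, E 24. B eliminated.
Round 5: C 43, E 34. C has a majority (≥39).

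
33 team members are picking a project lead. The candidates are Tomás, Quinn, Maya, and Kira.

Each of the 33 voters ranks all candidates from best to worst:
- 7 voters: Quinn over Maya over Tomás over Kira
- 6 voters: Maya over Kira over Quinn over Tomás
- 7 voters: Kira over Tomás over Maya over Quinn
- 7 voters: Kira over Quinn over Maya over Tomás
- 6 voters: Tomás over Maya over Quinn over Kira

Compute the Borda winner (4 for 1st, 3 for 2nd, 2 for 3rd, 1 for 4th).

Tomás: 7×2 + 6×1 + 7×3 + 7×1 + 6×4 = 72
Quinn: 7×4 + 6×2 + 7×1 + 7×3 + 6×2 = 80
Maya: 7×3 + 6×4 + 7×2 + 7×2 + 6×3 = 91
Kira: 7×1 + 6×3 + 7×4 + 7×4 + 6×1 = 87

Maya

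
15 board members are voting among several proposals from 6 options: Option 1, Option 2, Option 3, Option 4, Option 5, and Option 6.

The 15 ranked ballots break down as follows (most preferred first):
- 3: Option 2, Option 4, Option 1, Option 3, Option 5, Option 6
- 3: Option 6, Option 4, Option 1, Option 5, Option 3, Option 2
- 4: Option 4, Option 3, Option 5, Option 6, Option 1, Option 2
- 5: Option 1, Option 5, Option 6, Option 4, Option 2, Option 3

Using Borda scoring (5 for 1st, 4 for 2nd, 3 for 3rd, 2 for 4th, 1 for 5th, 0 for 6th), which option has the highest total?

Option 4

Option 1: 3×3 + 3×3 + 4×1 + 5×5 = 47
Option 2: 3×5 + 3×0 + 4×0 + 5×1 = 20
Option 3: 3×2 + 3×1 + 4×4 + 5×0 = 25
Option 4: 3×4 + 3×4 + 4×5 + 5×2 = 54
Option 5: 3×1 + 3×2 + 4×3 + 5×4 = 41
Option 6: 3×0 + 3×5 + 4×2 + 5×3 = 38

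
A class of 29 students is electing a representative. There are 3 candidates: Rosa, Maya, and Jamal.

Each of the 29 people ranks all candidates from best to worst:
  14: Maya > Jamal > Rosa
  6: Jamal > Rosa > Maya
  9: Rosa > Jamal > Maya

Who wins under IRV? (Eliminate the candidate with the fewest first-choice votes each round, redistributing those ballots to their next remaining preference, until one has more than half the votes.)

Round 1: Rosa 9, Maya 14, Jamal 6. Jamal eliminated.
Round 2: Rosa 15, Maya 14. Rosa has a majority (≥15).

Rosa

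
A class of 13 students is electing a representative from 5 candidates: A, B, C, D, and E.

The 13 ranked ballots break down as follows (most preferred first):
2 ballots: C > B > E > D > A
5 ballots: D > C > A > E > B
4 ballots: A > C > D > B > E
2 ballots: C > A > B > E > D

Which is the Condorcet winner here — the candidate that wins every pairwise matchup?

C

C vs A: 9–4
C vs B: 13–0
C vs D: 8–5
C vs E: 13–0
C beats every other candidate.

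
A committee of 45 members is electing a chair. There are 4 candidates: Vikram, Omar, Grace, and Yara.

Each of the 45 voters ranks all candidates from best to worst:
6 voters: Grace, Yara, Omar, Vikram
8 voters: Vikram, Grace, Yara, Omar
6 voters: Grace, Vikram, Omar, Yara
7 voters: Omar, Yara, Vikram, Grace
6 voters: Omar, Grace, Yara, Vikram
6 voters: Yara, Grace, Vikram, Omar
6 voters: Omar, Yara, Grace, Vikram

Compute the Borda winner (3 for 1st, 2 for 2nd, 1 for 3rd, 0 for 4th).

Vikram: 6×0 + 8×3 + 6×2 + 7×1 + 6×0 + 6×1 + 6×0 = 49
Omar: 6×1 + 8×0 + 6×1 + 7×3 + 6×3 + 6×0 + 6×3 = 69
Grace: 6×3 + 8×2 + 6×3 + 7×0 + 6×2 + 6×2 + 6×1 = 82
Yara: 6×2 + 8×1 + 6×0 + 7×2 + 6×1 + 6×3 + 6×2 = 70

Grace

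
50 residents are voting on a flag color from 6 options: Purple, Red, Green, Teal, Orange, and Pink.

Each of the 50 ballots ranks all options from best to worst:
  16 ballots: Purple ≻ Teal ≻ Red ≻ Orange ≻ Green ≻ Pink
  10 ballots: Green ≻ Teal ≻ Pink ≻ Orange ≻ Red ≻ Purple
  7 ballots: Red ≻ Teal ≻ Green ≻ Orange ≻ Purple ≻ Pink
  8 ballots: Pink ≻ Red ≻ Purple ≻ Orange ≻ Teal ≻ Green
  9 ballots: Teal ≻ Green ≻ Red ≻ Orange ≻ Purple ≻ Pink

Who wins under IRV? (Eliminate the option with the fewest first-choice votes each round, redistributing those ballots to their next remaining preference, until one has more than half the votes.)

Round 1: Purple 16, Red 7, Green 10, Teal 9, Orange 0, Pink 8. Orange eliminated.
Round 2: Purple 16, Red 7, Green 10, Teal 9, Pink 8. Red eliminated.
Round 3: Purple 16, Green 10, Teal 16, Pink 8. Pink eliminated.
Round 4: Purple 24, Green 10, Teal 16. Green eliminated.
Round 5: Purple 24, Teal 26. Teal has a majority (≥26).

Teal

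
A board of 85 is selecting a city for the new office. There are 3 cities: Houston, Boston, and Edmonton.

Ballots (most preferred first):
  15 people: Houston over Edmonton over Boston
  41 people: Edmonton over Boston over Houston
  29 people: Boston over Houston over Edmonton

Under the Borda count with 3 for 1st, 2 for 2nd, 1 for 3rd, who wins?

Houston: 15×3 + 41×1 + 29×2 = 144
Boston: 15×1 + 41×2 + 29×3 = 184
Edmonton: 15×2 + 41×3 + 29×1 = 182

Boston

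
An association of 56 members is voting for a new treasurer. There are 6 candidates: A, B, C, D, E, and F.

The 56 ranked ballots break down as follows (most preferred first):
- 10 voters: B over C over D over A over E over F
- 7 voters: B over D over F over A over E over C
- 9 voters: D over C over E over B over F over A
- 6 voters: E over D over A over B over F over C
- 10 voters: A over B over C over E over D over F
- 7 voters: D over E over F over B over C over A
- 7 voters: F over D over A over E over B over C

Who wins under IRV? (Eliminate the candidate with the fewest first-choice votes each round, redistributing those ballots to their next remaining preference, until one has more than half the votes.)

Round 1: A 10, B 17, C 0, D 16, E 6, F 7. C eliminated.
Round 2: A 10, B 17, D 16, E 6, F 7. E eliminated.
Round 3: A 10, B 17, D 22, F 7. F eliminated.
Round 4: A 10, B 17, D 29. D has a majority (≥29).

D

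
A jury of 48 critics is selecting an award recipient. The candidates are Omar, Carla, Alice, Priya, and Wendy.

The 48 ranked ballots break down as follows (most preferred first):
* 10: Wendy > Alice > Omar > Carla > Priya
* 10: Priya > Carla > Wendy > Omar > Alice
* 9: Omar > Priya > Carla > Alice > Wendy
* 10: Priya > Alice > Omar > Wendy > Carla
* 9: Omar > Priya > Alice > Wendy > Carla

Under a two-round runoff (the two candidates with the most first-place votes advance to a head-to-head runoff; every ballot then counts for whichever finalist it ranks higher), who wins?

Round 1 first-place votes: Omar 18, Carla 0, Alice 0, Priya 20, Wendy 10. Priya and Omar advance.
Runoff: Priya is ranked above Omar on 20 ballots, Omar above Priya on 28.

Omar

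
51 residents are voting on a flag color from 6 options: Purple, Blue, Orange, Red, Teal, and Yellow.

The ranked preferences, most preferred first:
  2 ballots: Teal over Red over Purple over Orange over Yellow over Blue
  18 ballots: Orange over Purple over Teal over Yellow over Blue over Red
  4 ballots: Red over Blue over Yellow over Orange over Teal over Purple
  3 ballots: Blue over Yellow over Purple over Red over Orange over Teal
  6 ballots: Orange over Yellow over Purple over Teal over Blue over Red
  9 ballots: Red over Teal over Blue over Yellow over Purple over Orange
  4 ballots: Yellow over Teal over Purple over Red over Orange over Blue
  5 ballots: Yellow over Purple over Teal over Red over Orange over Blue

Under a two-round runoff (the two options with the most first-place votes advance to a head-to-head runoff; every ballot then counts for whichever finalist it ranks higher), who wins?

Round 1 first-place votes: Purple 0, Blue 3, Orange 24, Red 13, Teal 2, Yellow 9. Orange and Red advance.
Runoff: Orange is ranked above Red on 24 ballots, Red above Orange on 27.

Red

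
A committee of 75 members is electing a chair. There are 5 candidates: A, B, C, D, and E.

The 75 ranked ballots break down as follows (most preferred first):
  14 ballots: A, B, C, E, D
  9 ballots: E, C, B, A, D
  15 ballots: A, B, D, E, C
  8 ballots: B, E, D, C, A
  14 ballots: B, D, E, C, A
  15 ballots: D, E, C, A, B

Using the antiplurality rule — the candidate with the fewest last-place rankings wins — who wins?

Last-place votes: A 22, B 15, C 15, D 23, E 0.

E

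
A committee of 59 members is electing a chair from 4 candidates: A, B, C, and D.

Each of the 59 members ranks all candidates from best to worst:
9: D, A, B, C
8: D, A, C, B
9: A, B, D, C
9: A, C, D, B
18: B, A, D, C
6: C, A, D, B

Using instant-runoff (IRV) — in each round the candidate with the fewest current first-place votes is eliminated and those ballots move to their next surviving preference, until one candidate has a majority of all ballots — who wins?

A

Round 1: A 18, B 18, C 6, D 17. C eliminated.
Round 2: A 24, B 18, D 17. D eliminated.
Round 3: A 41, B 18. A has a majority (≥30).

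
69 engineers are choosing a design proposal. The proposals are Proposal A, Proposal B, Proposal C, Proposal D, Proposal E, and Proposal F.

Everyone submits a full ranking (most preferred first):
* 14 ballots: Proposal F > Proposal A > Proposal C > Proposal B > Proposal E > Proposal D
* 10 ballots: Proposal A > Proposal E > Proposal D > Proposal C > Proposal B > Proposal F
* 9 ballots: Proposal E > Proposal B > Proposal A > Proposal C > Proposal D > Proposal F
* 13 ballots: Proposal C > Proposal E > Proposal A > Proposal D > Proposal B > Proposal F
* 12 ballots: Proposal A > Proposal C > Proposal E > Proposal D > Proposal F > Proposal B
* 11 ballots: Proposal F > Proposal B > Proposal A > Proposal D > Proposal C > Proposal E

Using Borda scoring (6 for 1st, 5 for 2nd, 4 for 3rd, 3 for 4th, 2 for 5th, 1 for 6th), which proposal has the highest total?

Proposal A: 14×5 + 10×6 + 9×4 + 13×4 + 12×6 + 11×4 = 334
Proposal B: 14×3 + 10×2 + 9×5 + 13×2 + 12×1 + 11×5 = 200
Proposal C: 14×4 + 10×3 + 9×3 + 13×6 + 12×5 + 11×2 = 273
Proposal D: 14×1 + 10×4 + 9×2 + 13×3 + 12×3 + 11×3 = 180
Proposal E: 14×2 + 10×5 + 9×6 + 13×5 + 12×4 + 11×1 = 256
Proposal F: 14×6 + 10×1 + 9×1 + 13×1 + 12×2 + 11×6 = 206

Proposal A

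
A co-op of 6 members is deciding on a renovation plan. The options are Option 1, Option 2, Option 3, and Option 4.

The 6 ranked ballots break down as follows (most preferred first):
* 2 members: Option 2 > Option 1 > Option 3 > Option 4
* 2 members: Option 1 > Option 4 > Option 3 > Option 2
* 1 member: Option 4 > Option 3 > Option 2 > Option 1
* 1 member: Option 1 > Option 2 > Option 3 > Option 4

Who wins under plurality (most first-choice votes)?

Option 1

First-place votes: Option 1 3, Option 2 2, Option 3 0, Option 4 1.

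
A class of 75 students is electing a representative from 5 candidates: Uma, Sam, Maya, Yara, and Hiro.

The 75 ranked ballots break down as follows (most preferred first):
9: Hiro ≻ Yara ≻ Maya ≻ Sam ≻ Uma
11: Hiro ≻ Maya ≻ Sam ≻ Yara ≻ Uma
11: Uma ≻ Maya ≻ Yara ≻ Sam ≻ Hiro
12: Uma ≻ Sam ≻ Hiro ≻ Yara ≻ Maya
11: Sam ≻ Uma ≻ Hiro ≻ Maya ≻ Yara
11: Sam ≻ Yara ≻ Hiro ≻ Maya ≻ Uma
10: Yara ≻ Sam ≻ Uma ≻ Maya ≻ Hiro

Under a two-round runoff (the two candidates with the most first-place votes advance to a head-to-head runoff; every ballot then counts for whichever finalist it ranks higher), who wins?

Round 1 first-place votes: Uma 23, Sam 22, Maya 0, Yara 10, Hiro 20. Uma and Sam advance.
Runoff: Uma is ranked above Sam on 23 ballots, Sam above Uma on 52.

Sam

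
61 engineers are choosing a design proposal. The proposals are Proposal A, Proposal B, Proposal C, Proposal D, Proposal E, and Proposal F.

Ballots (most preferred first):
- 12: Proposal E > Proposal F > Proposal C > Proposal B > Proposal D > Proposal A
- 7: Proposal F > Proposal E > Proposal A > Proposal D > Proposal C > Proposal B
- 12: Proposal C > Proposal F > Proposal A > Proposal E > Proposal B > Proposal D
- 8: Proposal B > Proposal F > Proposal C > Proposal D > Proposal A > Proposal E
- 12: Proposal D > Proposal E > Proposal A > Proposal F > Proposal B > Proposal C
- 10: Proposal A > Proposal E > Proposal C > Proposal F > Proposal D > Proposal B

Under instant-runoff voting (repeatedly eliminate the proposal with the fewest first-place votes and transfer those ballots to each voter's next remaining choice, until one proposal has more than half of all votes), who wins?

Proposal E

Round 1: Proposal A 10, Proposal B 8, Proposal C 12, Proposal D 12, Proposal E 12, Proposal F 7. Proposal F eliminated.
Round 2: Proposal A 10, Proposal B 8, Proposal C 12, Proposal D 12, Proposal E 19. Proposal B eliminated.
Round 3: Proposal A 10, Proposal C 20, Proposal D 12, Proposal E 19. Proposal A eliminated.
Round 4: Proposal C 20, Proposal D 12, Proposal E 29. Proposal D eliminated.
Round 5: Proposal C 20, Proposal E 41. Proposal E has a majority (≥31).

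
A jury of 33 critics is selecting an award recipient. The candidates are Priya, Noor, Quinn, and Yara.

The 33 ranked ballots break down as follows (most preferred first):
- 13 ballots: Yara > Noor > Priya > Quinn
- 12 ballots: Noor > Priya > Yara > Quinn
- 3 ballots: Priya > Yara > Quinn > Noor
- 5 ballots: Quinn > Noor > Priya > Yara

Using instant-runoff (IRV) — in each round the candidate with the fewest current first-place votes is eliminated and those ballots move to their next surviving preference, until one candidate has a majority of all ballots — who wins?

Round 1: Priya 3, Noor 12, Quinn 5, Yara 13. Priya eliminated.
Round 2: Noor 12, Quinn 5, Yara 16. Quinn eliminated.
Round 3: Noor 17, Yara 16. Noor has a majority (≥17).

Noor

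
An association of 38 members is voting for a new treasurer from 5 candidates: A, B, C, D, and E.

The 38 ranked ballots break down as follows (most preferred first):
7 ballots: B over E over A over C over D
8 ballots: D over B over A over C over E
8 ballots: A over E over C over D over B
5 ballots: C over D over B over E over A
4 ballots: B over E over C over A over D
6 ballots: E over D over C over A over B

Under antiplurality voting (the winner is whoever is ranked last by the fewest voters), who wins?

C

Last-place votes: A 5, B 14, C 0, D 11, E 8.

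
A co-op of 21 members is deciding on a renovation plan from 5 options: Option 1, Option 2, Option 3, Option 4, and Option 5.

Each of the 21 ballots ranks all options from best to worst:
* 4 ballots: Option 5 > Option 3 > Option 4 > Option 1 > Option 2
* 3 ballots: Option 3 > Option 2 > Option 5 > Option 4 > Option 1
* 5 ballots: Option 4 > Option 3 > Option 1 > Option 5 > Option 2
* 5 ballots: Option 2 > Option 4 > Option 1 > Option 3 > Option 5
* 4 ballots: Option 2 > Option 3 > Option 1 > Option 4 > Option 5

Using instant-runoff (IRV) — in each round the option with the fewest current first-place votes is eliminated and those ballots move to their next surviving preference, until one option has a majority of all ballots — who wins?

Round 1: Option 1 0, Option 2 9, Option 3 3, Option 4 5, Option 5 4. Option 1 eliminated.
Round 2: Option 2 9, Option 3 3, Option 4 5, Option 5 4. Option 3 eliminated.
Round 3: Option 2 12, Option 4 5, Option 5 4. Option 2 has a majority (≥11).

Option 2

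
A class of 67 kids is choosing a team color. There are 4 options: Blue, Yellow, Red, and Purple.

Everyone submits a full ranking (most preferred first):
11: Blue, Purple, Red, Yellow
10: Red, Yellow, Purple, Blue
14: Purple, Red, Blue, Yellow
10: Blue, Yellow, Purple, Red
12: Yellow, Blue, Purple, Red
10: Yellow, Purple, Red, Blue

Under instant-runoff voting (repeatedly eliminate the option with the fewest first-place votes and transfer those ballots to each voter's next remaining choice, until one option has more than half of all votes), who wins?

Round 1: Blue 21, Yellow 22, Red 10, Purple 14. Red eliminated.
Round 2: Blue 21, Yellow 32, Purple 14. Purple eliminated.
Round 3: Blue 35, Yellow 32. Blue has a majority (≥34).

Blue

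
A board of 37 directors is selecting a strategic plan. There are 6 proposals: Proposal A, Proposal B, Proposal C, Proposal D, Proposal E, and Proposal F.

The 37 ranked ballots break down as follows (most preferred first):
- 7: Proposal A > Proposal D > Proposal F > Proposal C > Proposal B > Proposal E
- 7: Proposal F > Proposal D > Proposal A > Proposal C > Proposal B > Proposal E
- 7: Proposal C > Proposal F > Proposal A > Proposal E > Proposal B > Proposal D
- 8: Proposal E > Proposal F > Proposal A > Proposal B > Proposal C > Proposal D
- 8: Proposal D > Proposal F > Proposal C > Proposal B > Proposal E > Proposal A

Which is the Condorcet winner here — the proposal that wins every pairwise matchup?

Proposal F vs Proposal A: 30–7
Proposal F vs Proposal B: 37–0
Proposal F vs Proposal C: 30–7
Proposal F vs Proposal D: 22–15
Proposal F vs Proposal E: 29–8
Proposal F beats every other proposal.

Proposal F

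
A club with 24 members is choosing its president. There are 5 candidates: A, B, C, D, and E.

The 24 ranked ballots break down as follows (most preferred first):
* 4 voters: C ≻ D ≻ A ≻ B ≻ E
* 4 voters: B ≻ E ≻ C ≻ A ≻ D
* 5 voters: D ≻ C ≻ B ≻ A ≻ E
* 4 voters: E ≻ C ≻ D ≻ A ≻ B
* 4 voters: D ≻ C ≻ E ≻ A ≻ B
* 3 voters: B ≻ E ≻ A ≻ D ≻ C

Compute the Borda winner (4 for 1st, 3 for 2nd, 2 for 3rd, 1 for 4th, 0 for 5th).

C

A: 4×2 + 4×1 + 5×1 + 4×1 + 4×1 + 3×2 = 31
B: 4×1 + 4×4 + 5×2 + 4×0 + 4×0 + 3×4 = 42
C: 4×4 + 4×2 + 5×3 + 4×3 + 4×3 + 3×0 = 63
D: 4×3 + 4×0 + 5×4 + 4×2 + 4×4 + 3×1 = 59
E: 4×0 + 4×3 + 5×0 + 4×4 + 4×2 + 3×3 = 45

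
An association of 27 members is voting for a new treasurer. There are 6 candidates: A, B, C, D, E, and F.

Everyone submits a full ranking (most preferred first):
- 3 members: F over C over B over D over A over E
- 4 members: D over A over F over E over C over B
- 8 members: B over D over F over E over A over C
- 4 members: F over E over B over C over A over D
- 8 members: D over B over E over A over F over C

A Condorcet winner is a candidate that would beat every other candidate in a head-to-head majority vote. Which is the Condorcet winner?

B vs A: 23–4
B vs C: 20–7
B vs D: 15–12
B vs E: 19–8
B vs F: 16–11
B beats every other candidate.

B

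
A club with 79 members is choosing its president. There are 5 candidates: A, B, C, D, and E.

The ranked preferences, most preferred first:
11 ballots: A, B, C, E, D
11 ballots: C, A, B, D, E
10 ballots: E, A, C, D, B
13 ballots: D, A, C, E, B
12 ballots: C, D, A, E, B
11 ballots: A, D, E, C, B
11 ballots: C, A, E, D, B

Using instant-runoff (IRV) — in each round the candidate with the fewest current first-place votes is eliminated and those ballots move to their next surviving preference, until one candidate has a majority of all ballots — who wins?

A

Round 1: A 22, B 0, C 34, D 13, E 10. B eliminated.
Round 2: A 22, C 34, D 13, E 10. E eliminated.
Round 3: A 32, C 34, D 13. D eliminated.
Round 4: A 45, C 34. A has a majority (≥40).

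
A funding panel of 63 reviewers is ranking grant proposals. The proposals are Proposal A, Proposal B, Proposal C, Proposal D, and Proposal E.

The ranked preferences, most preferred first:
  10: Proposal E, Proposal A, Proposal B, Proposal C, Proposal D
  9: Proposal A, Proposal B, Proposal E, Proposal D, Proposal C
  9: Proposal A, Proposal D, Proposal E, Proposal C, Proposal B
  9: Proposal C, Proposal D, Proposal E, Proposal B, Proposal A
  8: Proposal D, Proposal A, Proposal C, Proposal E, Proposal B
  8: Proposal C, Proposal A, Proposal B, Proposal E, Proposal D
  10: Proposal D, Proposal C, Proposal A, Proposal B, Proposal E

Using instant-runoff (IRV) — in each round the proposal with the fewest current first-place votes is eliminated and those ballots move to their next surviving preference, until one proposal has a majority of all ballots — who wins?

Proposal A

Round 1: Proposal A 18, Proposal B 0, Proposal C 17, Proposal D 18, Proposal E 10. Proposal B eliminated.
Round 2: Proposal A 18, Proposal C 17, Proposal D 18, Proposal E 10. Proposal E eliminated.
Round 3: Proposal A 28, Proposal C 17, Proposal D 18. Proposal C eliminated.
Round 4: Proposal A 36, Proposal D 27. Proposal A has a majority (≥32).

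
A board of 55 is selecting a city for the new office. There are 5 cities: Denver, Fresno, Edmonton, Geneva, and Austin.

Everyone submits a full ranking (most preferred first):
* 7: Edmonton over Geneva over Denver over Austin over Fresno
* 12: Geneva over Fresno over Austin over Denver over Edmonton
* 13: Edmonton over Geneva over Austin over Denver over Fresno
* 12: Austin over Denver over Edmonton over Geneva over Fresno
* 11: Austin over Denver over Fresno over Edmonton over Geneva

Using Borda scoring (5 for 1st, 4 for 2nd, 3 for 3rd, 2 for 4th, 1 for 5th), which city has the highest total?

Austin

Denver: 7×3 + 12×2 + 13×2 + 12×4 + 11×4 = 163
Fresno: 7×1 + 12×4 + 13×1 + 12×1 + 11×3 = 113
Edmonton: 7×5 + 12×1 + 13×5 + 12×3 + 11×2 = 170
Geneva: 7×4 + 12×5 + 13×4 + 12×2 + 11×1 = 175
Austin: 7×2 + 12×3 + 13×3 + 12×5 + 11×5 = 204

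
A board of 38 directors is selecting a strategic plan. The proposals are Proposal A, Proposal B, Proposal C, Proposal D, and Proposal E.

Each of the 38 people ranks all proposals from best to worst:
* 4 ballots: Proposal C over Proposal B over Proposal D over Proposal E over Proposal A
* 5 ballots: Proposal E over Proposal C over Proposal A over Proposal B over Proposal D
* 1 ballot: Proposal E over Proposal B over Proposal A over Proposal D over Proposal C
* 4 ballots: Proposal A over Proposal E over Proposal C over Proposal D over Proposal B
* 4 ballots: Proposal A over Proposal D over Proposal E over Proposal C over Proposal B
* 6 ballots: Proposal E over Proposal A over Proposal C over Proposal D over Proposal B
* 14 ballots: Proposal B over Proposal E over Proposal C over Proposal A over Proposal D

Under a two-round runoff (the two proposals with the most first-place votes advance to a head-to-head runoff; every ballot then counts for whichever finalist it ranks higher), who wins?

Round 1 first-place votes: Proposal A 8, Proposal B 14, Proposal C 4, Proposal D 0, Proposal E 12. Proposal B and Proposal E advance.
Runoff: Proposal B is ranked above Proposal E on 18 ballots, Proposal E above Proposal B on 20.

Proposal E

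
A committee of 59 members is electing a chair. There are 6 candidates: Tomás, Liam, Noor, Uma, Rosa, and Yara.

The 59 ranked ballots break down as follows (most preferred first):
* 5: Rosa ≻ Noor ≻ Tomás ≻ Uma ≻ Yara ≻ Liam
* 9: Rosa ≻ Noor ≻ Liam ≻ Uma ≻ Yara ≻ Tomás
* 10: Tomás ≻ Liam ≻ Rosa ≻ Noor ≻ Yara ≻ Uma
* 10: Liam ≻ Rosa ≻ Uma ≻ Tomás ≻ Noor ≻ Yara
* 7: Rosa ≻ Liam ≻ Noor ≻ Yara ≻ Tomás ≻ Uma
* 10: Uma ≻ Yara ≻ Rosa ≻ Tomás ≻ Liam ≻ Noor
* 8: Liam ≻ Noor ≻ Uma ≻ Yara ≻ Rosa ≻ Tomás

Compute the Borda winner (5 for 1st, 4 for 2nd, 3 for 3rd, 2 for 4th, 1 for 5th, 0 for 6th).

Rosa

Tomás: 5×3 + 9×0 + 10×5 + 10×2 + 7×1 + 10×2 + 8×0 = 112
Liam: 5×0 + 9×3 + 10×4 + 10×5 + 7×4 + 10×1 + 8×5 = 195
Noor: 5×4 + 9×4 + 10×2 + 10×1 + 7×3 + 10×0 + 8×4 = 139
Uma: 5×2 + 9×2 + 10×0 + 10×3 + 7×0 + 10×5 + 8×3 = 132
Rosa: 5×5 + 9×5 + 10×3 + 10×4 + 7×5 + 10×3 + 8×1 = 213
Yara: 5×1 + 9×1 + 10×1 + 10×0 + 7×2 + 10×4 + 8×2 = 94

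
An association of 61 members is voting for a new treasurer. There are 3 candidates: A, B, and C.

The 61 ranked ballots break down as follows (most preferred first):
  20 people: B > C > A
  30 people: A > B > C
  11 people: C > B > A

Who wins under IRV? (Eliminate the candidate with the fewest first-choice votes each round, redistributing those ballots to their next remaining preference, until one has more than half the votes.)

Round 1: A 30, B 20, C 11. C eliminated.
Round 2: A 30, B 31. B has a majority (≥31).

B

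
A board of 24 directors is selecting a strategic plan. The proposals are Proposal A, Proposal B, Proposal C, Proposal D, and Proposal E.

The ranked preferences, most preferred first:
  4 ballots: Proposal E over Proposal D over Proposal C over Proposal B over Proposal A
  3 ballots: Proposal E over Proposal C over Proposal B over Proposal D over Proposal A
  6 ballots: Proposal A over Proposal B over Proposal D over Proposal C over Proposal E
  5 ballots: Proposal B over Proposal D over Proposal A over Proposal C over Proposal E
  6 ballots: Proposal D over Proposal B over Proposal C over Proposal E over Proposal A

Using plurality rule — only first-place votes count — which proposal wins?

Proposal E

First-place votes: Proposal A 6, Proposal B 5, Proposal C 0, Proposal D 6, Proposal E 7.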